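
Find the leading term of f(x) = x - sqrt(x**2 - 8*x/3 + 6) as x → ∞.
4/3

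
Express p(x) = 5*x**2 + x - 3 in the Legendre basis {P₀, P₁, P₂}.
(-4/3)P₀ + P₁ + (10/3)P₂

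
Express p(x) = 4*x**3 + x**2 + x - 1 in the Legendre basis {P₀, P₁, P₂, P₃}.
(-2/3)P₀ + (17/5)P₁ + (2/3)P₂ + (8/5)P₃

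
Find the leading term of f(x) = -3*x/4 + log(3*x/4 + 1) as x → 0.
-9*x**2/32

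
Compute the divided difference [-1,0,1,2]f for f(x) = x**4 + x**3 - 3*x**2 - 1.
3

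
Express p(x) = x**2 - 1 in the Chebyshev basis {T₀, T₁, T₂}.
(-1/2)T₀ + (1/2)T₂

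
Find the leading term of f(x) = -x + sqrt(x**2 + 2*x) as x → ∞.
1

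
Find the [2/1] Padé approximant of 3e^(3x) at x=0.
(9*x**2/2 + 6*x + 3)/(1 - x)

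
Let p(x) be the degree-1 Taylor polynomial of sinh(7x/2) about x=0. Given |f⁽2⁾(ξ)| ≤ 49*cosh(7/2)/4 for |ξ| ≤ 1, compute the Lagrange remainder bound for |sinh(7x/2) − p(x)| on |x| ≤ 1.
49*cosh(7/2)/8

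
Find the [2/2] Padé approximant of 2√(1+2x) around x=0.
(5*x**2/2 + 5*x + 2)/(x**2/4 + 3*x/2 + 1)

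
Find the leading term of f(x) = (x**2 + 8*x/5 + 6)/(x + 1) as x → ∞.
x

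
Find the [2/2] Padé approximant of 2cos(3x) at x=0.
(2 - 15*x**2/2)/(3*x**2/4 + 1)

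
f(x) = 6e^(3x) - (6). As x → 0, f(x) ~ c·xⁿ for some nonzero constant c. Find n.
1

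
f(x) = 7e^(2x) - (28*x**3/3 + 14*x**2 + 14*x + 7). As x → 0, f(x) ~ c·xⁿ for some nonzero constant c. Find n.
4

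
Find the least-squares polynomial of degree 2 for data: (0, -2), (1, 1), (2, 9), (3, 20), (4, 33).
-81/35 + (163/70)x + (23/14)x²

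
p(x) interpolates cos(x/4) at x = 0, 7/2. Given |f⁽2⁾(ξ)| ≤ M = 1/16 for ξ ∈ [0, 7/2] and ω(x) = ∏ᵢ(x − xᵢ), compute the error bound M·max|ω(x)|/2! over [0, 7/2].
49/512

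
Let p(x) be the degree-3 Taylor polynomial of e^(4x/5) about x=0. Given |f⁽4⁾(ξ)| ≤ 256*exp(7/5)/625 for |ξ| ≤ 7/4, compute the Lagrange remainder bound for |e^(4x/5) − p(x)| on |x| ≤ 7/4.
2401*exp(7/5)/15000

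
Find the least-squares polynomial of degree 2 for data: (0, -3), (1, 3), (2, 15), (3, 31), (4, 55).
-101/35 + (104/35)x + (20/7)x²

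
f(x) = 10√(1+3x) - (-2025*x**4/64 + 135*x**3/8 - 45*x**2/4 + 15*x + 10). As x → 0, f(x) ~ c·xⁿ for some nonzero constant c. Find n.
5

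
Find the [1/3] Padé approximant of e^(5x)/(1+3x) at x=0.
(35*x/16 + 1)/(1075*x**3/96 - 55*x**2/8 + 3*x/16 + 1)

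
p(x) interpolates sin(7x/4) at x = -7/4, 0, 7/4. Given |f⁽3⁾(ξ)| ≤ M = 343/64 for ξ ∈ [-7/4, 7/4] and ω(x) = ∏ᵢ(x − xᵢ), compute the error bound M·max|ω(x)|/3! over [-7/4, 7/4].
117649*sqrt(3)/110592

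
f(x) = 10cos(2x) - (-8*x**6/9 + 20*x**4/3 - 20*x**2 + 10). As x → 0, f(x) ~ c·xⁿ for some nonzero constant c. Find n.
8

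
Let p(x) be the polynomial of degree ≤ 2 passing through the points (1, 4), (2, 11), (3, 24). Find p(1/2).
11/4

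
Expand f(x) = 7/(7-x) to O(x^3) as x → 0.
1 + x/7 + x**2/49 + O(x**3)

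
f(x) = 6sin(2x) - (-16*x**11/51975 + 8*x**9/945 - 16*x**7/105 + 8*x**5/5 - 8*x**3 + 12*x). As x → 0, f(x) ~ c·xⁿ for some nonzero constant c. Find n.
13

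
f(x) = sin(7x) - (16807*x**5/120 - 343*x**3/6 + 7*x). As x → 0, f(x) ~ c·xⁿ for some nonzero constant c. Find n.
7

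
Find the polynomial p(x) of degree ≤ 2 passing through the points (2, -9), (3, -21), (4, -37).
-2*x**2 - 2*x + 3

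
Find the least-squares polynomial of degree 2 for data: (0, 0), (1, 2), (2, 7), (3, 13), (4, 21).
-1/7 + (111/70)x + (13/14)x²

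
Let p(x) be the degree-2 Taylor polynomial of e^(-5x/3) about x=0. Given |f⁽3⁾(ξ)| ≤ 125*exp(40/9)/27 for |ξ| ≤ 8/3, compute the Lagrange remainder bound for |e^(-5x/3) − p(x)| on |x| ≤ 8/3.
32000*exp(40/9)/2187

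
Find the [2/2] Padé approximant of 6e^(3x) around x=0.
(9*x**2/2 + 9*x + 6)/(3*x**2/4 - 3*x/2 + 1)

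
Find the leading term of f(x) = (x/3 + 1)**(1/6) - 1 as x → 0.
x/18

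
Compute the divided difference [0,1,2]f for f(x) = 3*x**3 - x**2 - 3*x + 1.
8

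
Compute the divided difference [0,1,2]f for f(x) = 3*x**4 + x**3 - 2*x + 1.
24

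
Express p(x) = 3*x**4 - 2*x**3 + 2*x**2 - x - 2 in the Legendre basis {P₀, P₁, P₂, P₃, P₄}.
(-11/15)P₀ + (-11/5)P₁ + (64/21)P₂ + (-4/5)P₃ + (24/35)P₄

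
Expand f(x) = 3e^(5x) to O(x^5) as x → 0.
3 + 15*x + 75*x**2/2 + 125*x**3/2 + 625*x**4/8 + O(x**5)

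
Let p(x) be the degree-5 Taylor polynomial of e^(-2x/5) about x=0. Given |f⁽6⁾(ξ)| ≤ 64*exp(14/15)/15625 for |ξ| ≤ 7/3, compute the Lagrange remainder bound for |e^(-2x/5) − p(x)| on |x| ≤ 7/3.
470596*exp(14/15)/512578125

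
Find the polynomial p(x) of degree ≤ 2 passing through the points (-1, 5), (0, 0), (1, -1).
2*x**2 - 3*x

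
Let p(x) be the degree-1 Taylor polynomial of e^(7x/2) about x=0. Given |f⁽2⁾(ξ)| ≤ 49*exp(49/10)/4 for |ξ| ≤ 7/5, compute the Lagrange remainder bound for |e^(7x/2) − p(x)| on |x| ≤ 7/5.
2401*exp(49/10)/200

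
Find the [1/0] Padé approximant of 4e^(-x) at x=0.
4 - 4*x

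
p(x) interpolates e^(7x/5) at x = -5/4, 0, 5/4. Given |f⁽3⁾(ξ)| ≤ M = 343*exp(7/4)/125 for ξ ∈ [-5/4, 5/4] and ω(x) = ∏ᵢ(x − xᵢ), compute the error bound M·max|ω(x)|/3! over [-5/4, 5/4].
343*sqrt(3)*exp(7/4)/1728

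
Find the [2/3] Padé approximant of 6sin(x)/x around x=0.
(6 - 7*x**2/10)/(x**2/20 + 1)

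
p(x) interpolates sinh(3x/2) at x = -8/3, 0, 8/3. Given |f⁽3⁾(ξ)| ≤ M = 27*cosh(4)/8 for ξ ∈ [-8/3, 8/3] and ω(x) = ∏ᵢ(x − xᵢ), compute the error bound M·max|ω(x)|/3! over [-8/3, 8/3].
64*sqrt(3)*cosh(4)/27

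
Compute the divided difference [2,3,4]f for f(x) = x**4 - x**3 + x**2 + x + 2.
47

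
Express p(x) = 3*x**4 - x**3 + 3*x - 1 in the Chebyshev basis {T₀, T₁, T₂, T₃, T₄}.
(1/8)T₀ + (9/4)T₁ + (3/2)T₂ + (-1/4)T₃ + (3/8)T₄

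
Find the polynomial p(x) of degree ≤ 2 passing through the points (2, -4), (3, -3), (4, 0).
x**2 - 4*x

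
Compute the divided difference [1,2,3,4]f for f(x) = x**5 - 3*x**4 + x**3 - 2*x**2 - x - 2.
36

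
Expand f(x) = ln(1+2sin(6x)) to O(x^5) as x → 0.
12*x - 72*x**2 + 504*x**3 - 4320*x**4 + O(x**5)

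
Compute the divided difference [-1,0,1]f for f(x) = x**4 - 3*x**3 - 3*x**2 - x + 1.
-2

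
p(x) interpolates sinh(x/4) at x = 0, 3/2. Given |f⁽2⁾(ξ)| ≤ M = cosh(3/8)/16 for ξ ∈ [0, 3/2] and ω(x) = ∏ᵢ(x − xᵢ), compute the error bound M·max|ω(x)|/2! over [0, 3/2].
9*cosh(3/8)/512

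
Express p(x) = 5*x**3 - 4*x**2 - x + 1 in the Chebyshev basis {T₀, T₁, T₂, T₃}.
-T₀ + (11/4)T₁ + (-2)T₂ + (5/4)T₃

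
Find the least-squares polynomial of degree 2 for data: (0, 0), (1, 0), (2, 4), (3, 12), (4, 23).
-3/35 + (-57/35)x + (13/7)x²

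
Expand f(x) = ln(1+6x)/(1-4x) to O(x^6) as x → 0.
6*x + 6*x**2 + 96*x**3 + 60*x**4 + 8976*x**5/5 + O(x**6)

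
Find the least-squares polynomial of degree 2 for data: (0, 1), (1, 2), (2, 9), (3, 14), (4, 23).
3/5 + (8/5)x + x²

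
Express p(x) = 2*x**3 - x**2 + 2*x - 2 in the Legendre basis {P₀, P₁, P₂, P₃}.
(-7/3)P₀ + (16/5)P₁ + (-2/3)P₂ + (4/5)P₃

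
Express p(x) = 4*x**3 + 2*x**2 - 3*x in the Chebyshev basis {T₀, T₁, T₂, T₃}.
T₀ + T₂ + T₃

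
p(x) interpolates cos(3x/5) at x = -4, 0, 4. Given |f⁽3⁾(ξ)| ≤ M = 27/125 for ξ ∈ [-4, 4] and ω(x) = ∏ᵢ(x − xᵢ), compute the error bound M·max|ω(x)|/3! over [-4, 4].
64*sqrt(3)/125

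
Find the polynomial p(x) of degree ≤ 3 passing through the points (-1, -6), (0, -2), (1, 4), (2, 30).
3*x**3 + x**2 + 2*x - 2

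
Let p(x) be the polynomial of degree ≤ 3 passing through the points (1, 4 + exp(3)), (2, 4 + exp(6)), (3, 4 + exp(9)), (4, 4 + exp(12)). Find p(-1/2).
-35*exp(12)/16 - 189*exp(6)/16 + 4 + 105*exp(3)/16 + 135*exp(9)/16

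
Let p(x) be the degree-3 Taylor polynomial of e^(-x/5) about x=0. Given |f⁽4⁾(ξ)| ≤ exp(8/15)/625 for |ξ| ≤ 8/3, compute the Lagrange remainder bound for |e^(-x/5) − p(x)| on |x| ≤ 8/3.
512*exp(8/15)/151875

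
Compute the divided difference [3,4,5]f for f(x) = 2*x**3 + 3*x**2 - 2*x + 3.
27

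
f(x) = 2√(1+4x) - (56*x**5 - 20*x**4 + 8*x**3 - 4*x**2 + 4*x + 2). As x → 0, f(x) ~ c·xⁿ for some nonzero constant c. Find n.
6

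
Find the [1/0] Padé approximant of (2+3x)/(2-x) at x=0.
2*x + 1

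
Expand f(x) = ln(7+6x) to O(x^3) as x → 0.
log(7) + 6*x/7 - 18*x**2/49 + O(x**3)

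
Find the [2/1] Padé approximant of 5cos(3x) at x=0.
5 - 45*x**2/2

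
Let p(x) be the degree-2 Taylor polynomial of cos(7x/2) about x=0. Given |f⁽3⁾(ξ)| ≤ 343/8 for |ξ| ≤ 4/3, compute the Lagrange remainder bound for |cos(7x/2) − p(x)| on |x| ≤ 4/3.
1372/81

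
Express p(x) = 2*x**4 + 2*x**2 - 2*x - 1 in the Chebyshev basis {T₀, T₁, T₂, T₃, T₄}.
(3/4)T₀ + (-2)T₁ + (2)T₂ + (1/4)T₄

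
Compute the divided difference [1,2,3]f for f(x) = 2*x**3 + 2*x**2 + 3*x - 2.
14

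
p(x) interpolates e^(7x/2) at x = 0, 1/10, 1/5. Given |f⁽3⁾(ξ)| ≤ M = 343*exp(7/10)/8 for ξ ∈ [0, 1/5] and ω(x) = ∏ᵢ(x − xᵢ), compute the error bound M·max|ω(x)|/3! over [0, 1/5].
343*sqrt(3)*exp(7/10)/216000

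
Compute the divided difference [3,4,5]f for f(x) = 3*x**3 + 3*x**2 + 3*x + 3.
39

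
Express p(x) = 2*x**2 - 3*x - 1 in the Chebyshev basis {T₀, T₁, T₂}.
(-3)T₁ + T₂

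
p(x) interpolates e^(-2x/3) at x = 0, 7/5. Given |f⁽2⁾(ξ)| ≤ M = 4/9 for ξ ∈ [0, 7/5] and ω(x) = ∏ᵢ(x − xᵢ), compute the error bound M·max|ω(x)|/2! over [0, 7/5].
49/450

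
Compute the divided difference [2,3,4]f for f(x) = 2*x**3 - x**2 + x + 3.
17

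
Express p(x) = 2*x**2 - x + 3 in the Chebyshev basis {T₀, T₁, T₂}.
(4)T₀ - T₁ + T₂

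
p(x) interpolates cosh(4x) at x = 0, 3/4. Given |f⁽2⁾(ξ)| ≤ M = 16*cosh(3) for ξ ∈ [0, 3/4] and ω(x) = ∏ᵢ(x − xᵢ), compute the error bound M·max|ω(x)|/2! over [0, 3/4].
9*cosh(3)/8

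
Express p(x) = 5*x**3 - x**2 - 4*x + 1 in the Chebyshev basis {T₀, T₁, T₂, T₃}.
(1/2)T₀ + (-1/4)T₁ + (-1/2)T₂ + (5/4)T₃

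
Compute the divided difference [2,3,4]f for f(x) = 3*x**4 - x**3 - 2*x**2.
154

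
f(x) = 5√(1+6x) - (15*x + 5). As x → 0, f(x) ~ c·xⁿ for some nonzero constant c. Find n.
2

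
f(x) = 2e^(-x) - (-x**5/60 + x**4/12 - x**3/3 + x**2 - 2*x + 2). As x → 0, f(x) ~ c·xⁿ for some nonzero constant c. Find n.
6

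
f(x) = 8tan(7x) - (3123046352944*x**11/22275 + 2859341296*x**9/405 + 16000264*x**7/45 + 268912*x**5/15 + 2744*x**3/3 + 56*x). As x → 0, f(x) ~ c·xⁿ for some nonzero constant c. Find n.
13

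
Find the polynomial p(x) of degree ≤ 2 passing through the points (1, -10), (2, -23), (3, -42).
-3*x**2 - 4*x - 3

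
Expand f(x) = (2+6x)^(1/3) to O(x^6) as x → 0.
2**(1/3) + 2**(1/3)*x - 2**(1/3)*x**2 + 5*2**(1/3)*x**3/3 - 10*2**(1/3)*x**4/3 + 22*2**(1/3)*x**5/3 + O(x**6)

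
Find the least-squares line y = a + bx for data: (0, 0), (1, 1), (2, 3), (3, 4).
a = -1/10, b = 7/5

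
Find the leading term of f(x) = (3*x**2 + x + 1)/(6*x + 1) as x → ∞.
x/2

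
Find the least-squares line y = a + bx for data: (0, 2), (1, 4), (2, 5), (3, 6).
a = 23/10, b = 13/10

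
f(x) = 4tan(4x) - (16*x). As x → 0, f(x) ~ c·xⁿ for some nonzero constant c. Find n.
3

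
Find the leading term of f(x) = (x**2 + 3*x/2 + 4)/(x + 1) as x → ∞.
x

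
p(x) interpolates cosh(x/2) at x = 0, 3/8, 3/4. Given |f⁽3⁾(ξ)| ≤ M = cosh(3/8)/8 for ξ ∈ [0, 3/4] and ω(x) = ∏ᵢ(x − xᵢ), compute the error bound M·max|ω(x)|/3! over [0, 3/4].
sqrt(3)*cosh(3/8)/4096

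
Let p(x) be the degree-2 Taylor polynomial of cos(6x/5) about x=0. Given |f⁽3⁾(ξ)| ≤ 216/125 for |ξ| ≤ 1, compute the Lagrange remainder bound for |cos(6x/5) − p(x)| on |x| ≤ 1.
36/125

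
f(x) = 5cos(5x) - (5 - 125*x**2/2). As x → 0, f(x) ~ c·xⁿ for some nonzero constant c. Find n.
4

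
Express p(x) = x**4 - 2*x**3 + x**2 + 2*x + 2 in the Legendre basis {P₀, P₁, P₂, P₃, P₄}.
(38/15)P₀ + (4/5)P₁ + (26/21)P₂ + (-4/5)P₃ + (8/35)P₄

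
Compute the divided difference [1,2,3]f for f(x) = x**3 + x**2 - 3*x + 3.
7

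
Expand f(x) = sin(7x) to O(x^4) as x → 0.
7*x - 343*x**3/6 + O(x**4)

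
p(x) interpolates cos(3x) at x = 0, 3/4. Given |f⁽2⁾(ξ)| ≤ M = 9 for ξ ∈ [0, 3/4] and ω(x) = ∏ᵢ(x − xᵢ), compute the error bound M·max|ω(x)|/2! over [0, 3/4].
81/128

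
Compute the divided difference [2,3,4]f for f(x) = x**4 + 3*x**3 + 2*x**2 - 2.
84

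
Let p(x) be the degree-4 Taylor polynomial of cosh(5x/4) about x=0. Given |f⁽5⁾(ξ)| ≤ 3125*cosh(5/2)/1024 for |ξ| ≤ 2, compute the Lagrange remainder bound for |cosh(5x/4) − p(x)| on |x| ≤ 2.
625*cosh(5/2)/768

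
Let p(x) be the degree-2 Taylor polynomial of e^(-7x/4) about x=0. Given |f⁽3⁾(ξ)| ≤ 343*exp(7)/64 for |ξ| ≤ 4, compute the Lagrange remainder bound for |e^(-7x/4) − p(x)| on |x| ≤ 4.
343*exp(7)/6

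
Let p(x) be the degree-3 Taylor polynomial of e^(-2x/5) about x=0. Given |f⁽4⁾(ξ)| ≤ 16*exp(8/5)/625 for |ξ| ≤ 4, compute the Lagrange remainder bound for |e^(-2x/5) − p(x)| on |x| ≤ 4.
512*exp(8/5)/1875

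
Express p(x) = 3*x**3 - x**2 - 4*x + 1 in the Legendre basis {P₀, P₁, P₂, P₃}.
(2/3)P₀ + (-11/5)P₁ + (-2/3)P₂ + (6/5)P₃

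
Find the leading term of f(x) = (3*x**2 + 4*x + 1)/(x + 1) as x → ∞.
3*x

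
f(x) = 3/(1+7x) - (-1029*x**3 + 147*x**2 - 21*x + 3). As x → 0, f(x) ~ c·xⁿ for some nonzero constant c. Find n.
4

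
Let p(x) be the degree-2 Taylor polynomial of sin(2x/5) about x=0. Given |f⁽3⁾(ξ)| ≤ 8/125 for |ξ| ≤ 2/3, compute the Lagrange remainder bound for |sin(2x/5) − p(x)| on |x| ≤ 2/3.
32/10125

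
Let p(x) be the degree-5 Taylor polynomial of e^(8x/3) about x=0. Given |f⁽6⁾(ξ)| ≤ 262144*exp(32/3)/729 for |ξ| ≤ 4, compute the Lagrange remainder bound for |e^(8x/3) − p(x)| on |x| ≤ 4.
67108864*exp(32/3)/32805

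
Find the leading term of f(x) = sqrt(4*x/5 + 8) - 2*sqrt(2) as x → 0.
sqrt(2)*x/10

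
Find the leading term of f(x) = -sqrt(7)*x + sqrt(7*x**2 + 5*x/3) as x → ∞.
5*sqrt(7)/42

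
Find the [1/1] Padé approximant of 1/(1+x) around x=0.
1/(x + 1)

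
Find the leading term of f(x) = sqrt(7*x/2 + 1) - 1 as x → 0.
7*x/4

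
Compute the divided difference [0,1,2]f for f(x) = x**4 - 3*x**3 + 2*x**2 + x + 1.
0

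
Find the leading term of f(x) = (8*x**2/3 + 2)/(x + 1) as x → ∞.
8*x/3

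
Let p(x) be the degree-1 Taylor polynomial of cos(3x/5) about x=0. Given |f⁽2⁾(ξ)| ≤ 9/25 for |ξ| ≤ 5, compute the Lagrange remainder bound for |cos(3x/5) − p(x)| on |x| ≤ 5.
9/2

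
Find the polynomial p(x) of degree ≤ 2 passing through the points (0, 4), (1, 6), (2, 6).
-x**2 + 3*x + 4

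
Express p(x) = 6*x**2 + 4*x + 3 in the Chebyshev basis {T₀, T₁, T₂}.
(6)T₀ + (4)T₁ + (3)T₂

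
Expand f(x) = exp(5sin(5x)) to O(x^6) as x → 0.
1 + 25*x + 625*x**2/2 + 2500*x**3 + 109375*x**4/8 + 146875*x**5/3 + O(x**6)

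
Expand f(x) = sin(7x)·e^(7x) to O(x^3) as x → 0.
7*x + 49*x**2 + O(x**3)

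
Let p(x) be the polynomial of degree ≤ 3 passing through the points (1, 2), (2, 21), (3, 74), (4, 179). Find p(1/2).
-3/8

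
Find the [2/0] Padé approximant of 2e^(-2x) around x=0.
4*x**2 - 4*x + 2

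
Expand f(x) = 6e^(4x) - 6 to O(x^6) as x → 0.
24*x + 48*x**2 + 64*x**3 + 64*x**4 + 256*x**5/5 + O(x**6)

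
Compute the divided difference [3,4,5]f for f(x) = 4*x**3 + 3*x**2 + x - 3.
51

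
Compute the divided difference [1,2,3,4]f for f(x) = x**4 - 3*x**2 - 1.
10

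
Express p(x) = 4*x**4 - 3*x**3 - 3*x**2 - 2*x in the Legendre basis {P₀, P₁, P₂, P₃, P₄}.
(-1/5)P₀ + (-19/5)P₁ + (2/7)P₂ + (-6/5)P₃ + (32/35)P₄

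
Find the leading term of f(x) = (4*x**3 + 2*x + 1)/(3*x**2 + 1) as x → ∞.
4*x/3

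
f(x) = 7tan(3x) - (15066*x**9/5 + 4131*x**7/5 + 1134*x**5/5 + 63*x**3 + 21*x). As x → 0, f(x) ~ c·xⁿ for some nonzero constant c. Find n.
11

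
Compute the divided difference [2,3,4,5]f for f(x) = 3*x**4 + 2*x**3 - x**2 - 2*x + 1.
44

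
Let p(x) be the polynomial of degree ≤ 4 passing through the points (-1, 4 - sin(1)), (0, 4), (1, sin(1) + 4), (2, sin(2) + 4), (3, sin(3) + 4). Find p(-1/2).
-105*sin(1)/128 - 5*sin(3)/128 + 7*sin(2)/32 + 4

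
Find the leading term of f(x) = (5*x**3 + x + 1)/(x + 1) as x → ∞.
5*x**2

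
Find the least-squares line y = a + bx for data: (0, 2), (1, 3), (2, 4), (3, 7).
a = 8/5, b = 8/5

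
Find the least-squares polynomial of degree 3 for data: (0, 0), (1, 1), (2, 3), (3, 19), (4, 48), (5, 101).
11/63 + (50/189)x + (-76/63)x² + (28/27)x³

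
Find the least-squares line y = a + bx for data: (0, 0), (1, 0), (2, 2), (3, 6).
a = -1, b = 2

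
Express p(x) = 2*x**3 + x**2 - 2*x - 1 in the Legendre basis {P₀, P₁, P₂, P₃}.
(-2/3)P₀ + (-4/5)P₁ + (2/3)P₂ + (4/5)P₃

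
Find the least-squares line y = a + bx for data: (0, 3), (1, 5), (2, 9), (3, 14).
a = 11/5, b = 37/10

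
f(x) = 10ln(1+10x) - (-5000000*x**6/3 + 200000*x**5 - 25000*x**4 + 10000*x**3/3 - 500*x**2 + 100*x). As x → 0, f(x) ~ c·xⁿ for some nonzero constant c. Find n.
7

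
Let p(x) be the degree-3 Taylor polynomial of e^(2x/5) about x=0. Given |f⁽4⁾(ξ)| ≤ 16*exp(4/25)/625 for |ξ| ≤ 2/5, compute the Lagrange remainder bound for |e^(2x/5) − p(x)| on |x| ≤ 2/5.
32*exp(4/25)/1171875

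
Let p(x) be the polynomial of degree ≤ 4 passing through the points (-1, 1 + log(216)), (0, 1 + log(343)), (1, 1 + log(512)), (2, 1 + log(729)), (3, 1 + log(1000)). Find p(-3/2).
1 + log(17179869184*2**(25/32)*3**(121/128)*5**(105/128)*7**(5/32)/2542277241)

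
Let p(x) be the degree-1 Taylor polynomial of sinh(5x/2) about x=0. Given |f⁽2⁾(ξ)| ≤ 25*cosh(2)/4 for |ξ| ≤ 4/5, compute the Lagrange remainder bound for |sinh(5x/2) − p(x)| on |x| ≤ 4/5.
2*cosh(2)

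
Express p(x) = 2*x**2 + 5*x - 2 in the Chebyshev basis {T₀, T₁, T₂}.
-T₀ + (5)T₁ + T₂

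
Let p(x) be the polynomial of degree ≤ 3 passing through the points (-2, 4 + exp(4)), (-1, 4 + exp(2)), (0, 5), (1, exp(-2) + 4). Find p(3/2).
((-5*exp(4) + 29 + 21*exp(2))*exp(2) + 35)*exp(-2)/16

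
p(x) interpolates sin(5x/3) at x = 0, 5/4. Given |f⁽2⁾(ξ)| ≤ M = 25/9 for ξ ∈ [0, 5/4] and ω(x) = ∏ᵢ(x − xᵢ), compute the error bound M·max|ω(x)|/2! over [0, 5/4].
625/1152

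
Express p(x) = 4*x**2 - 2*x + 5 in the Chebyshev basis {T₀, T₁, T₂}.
(7)T₀ + (-2)T₁ + (2)T₂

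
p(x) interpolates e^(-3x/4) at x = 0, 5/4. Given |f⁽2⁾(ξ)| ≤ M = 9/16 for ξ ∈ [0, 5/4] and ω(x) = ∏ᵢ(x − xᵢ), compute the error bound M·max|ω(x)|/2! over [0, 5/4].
225/2048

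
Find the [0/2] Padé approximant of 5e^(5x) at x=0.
5/(25*x**2/2 - 5*x + 1)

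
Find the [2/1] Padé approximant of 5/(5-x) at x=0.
1/(1 - x/5)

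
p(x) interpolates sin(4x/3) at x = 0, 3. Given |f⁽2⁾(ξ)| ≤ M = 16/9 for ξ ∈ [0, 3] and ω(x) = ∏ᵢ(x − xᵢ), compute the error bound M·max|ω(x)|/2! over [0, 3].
2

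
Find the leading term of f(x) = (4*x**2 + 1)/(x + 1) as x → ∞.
4*x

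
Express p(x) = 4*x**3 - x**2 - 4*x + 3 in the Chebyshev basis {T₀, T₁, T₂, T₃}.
(5/2)T₀ - T₁ + (-1/2)T₂ + T₃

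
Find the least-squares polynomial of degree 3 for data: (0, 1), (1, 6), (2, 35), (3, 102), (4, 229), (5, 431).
19/21 + (29/126)x + (193/84)x² + (107/36)x³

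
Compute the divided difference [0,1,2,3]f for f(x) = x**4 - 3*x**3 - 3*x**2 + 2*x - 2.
3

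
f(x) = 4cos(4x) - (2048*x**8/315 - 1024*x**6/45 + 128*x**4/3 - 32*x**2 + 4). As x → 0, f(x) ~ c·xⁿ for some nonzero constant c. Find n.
10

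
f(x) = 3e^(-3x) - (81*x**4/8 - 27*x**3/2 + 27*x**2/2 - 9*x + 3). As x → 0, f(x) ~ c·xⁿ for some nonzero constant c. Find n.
5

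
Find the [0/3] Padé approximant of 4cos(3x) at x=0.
4/(9*x**2/2 + 1)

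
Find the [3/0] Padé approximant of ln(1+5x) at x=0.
5*x*(50*x**2 - 15*x + 6)/6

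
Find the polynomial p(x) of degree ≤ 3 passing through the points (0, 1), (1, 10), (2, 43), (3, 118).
3*x**3 + 3*x**2 + 3*x + 1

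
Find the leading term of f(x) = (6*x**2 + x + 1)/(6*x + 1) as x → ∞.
x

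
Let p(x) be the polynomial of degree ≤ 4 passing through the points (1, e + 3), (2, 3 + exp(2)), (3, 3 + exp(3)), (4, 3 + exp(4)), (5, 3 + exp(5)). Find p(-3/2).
-1365*exp(4)/32 - 2145*exp(2)/32 + 3 + 3003*e/128 + 1155*exp(5)/128 + 5005*exp(3)/64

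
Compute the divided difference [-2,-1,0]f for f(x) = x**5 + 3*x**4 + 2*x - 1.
6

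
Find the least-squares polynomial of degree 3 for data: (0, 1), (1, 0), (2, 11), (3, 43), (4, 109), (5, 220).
19/21 + (-20/9)x + (-5/21)x² + (17/9)x³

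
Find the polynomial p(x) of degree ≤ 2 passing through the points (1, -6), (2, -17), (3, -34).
-3*x**2 - 2*x - 1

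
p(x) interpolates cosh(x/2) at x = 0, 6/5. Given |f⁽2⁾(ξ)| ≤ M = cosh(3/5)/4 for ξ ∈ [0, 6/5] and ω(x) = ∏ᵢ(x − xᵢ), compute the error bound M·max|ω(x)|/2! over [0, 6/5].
9*cosh(3/5)/200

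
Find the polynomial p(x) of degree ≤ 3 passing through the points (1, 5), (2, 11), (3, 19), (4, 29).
x**2 + 3*x + 1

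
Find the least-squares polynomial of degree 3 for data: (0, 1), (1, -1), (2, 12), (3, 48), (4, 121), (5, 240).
58/63 + (-1825/378)x + (355/252)x² + (197/108)x³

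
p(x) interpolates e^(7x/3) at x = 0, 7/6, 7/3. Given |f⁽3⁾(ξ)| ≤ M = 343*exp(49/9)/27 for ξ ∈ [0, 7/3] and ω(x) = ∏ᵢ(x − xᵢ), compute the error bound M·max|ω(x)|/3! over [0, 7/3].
117649*sqrt(3)*exp(49/9)/157464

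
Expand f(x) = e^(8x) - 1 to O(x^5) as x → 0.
8*x + 32*x**2 + 256*x**3/3 + 512*x**4/3 + O(x**5)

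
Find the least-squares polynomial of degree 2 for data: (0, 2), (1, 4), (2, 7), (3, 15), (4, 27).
83/35 + (-73/70)x + (25/14)x²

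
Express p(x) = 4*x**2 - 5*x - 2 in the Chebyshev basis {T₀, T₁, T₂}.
(-5)T₁ + (2)T₂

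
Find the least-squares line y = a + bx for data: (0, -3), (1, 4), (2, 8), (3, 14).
a = -5/2, b = 11/2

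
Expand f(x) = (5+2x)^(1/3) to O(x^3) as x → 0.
5**(1/3) + 2*5**(1/3)*x/15 - 4*5**(1/3)*x**2/225 + O(x**3)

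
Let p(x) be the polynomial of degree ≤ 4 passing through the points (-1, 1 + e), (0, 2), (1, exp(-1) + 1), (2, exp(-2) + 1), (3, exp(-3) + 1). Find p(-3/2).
(-180*e + 35 + 378*exp(2) + (-292 + 315*e)*exp(3))*exp(-3)/128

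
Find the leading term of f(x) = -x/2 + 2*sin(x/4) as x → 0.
-x**3/192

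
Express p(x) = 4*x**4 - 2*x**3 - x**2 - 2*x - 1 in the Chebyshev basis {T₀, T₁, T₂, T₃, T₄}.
(-7/2)T₁ + (3/2)T₂ + (-1/2)T₃ + (1/2)T₄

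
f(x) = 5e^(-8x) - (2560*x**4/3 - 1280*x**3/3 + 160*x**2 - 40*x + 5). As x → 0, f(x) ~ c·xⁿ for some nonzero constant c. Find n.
5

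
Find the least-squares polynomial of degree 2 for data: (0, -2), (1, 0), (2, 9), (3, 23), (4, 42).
-78/35 + (-3/70)x + (39/14)x²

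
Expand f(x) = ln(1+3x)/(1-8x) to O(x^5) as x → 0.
3*x + 39*x**2/2 + 165*x**3 + 5199*x**4/4 + O(x**5)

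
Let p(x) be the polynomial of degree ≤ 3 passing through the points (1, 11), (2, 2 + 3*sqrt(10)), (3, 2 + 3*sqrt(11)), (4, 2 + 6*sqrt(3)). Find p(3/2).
-15*sqrt(11)/16 + 3*sqrt(3)/8 + 77/16 + 45*sqrt(10)/16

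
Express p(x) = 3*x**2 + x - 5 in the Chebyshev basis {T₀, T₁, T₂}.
(-7/2)T₀ + T₁ + (3/2)T₂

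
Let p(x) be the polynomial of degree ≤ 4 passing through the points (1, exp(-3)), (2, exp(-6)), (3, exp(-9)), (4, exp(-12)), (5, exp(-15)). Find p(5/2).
(-5*exp(12) - 20*exp(3) + 3 + 90*exp(6) + 60*exp(9))*exp(-15)/128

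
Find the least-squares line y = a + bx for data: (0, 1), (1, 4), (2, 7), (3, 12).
a = 3/5, b = 18/5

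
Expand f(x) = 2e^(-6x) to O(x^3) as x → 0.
2 - 12*x + 36*x**2 + O(x**3)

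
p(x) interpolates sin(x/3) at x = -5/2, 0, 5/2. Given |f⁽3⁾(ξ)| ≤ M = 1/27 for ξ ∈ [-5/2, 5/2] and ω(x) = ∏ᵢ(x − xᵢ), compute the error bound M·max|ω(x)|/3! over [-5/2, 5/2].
125*sqrt(3)/5832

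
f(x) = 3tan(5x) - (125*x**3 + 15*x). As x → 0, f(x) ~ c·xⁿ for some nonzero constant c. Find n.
5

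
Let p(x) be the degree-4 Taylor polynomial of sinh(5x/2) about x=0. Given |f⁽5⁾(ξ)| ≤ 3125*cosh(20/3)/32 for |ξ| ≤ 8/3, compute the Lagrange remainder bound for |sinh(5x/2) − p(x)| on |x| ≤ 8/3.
80000*cosh(20/3)/729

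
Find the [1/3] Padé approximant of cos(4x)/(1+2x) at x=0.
(1 - 10*x/3)/(-32*x**3/3 + 4*x**2/3 - 4*x/3 + 1)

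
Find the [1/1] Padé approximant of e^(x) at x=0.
(x/2 + 1)/(1 - x/2)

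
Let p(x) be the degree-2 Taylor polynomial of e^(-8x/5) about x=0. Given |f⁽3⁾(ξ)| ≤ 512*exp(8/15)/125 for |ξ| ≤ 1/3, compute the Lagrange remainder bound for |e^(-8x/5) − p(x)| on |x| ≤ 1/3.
256*exp(8/15)/10125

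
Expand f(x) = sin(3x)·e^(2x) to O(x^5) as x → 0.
3*x + 6*x**2 + 3*x**3/2 - 5*x**4 + O(x**5)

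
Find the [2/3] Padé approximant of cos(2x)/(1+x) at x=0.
(1 - 5*x**2/3)/(x**3/3 + x**2/3 + x + 1)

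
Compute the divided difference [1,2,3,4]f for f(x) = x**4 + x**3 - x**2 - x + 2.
11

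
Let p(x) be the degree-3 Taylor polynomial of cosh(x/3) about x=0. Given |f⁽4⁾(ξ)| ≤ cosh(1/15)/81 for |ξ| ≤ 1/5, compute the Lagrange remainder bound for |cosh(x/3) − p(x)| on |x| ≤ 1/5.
cosh(1/15)/1215000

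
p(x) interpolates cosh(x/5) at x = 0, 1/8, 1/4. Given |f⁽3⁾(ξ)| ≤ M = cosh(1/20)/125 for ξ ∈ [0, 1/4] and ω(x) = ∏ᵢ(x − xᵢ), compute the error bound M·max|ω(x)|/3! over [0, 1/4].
sqrt(3)*cosh(1/20)/1728000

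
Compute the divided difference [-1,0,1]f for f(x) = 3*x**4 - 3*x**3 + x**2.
4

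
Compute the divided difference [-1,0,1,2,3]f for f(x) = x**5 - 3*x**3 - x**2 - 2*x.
5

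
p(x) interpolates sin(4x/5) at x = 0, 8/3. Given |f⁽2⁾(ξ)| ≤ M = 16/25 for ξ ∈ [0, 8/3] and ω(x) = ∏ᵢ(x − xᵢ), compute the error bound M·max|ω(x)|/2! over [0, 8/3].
128/225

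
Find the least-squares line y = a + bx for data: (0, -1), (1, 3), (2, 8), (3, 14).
a = -3/2, b = 5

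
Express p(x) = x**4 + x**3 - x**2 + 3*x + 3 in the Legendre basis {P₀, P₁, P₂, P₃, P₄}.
(43/15)P₀ + (18/5)P₁ + (-2/21)P₂ + (2/5)P₃ + (8/35)P₄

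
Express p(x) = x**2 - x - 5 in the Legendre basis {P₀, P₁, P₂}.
(-14/3)P₀ - P₁ + (2/3)P₂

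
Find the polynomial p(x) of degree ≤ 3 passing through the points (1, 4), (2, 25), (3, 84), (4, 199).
3*x**3 + x**2 - 3*x + 3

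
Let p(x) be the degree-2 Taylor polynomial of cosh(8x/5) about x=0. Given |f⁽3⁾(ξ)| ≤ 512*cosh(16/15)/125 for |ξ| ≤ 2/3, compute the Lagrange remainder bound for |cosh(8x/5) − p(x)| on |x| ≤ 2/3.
2048*cosh(16/15)/10125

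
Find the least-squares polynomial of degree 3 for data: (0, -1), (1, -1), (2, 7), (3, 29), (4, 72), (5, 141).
-41/42 + (-517/252)x + (20/21)x² + (37/36)x³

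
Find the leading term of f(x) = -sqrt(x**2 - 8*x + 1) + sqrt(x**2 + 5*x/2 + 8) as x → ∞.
21/4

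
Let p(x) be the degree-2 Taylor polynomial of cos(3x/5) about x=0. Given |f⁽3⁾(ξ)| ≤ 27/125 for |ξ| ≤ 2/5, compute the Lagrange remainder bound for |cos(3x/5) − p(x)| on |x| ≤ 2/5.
36/15625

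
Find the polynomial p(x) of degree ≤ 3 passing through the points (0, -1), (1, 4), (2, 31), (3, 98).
3*x**3 + 2*x**2 - 1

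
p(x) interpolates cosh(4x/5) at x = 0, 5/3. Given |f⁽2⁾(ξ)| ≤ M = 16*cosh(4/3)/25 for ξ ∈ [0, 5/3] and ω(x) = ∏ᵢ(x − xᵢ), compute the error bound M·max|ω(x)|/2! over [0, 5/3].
2*cosh(4/3)/9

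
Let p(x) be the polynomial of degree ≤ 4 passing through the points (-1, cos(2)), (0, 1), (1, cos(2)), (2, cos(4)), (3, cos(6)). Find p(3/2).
15*cos(4)/32 + 93*cos(2)/128 - 5/32 - 5*cos(6)/128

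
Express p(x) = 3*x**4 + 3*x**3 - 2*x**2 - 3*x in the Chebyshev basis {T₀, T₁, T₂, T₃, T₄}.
(1/8)T₀ + (-3/4)T₁ + (1/2)T₂ + (3/4)T₃ + (3/8)T₄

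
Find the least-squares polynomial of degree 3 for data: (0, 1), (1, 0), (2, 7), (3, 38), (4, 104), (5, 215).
155/126 + (-329/108)x + (-233/252)x² + (109/54)x³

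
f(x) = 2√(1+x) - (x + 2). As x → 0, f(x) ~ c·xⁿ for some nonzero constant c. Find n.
2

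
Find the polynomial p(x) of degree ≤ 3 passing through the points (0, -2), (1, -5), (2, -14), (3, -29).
-3*x**2 - 2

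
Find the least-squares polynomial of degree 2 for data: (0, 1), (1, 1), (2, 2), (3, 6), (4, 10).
34/35 + (-59/70)x + (11/14)x²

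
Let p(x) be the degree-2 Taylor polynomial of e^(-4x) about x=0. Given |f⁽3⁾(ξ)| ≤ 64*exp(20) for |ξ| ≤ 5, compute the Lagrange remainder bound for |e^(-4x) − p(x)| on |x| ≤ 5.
4000*exp(20)/3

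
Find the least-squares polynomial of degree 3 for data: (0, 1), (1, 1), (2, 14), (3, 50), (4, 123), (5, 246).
55/63 + (-200/189)x + (-125/252)x² + (227/108)x³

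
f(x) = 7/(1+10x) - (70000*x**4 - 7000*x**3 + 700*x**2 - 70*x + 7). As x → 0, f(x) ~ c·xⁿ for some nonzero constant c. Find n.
5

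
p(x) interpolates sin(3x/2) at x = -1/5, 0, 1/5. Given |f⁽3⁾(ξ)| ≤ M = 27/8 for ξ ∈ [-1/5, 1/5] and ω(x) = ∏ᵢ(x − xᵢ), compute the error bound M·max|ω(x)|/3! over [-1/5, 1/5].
sqrt(3)/1000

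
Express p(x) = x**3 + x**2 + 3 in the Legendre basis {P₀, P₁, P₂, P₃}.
(10/3)P₀ + (3/5)P₁ + (2/3)P₂ + (2/5)P₃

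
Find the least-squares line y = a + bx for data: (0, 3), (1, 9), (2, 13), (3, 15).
a = 4, b = 4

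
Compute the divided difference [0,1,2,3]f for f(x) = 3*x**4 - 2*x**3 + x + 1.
16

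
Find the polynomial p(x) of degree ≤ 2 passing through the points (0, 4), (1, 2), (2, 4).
2*x**2 - 4*x + 4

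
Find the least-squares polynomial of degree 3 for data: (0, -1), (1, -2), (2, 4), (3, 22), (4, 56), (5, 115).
-47/42 + (-451/252)x + (23/84)x² + (17/18)x³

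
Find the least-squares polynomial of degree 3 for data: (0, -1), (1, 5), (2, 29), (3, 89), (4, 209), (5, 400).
-52/63 + (446/189)x + (-1/36)x² + (337/108)x³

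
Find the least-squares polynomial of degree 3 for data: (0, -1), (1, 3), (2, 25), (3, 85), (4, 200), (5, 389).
-17/18 + (377/756)x + (11/63)x² + (331/108)x³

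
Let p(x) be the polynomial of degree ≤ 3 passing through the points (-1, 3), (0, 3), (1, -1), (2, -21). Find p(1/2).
9/4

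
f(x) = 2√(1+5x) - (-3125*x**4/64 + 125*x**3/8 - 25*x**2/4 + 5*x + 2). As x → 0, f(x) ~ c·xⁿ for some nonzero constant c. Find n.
5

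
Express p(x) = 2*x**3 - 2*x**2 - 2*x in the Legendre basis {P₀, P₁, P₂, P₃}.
(-2/3)P₀ + (-4/5)P₁ + (-4/3)P₂ + (4/5)P₃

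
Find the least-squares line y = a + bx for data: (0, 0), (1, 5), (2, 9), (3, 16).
a = -3/10, b = 26/5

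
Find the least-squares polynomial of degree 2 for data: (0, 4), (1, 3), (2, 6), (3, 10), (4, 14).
25/7 + (-31/70)x + (11/14)x²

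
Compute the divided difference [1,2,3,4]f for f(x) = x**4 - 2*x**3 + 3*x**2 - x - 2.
8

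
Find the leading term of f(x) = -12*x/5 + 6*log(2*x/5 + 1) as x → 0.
-12*x**2/25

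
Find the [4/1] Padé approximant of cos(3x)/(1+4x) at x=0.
(27*x**4/8 - 9*x**2/2 + 1)/(4*x + 1)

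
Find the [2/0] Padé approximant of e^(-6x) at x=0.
18*x**2 - 6*x + 1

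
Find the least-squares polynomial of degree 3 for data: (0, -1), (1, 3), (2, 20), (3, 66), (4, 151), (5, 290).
-58/63 + (313/378)x + (149/252)x² + (235/108)x³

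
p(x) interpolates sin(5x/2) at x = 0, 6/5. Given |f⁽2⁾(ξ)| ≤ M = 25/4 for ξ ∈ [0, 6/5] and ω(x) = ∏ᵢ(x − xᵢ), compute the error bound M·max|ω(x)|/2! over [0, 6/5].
9/8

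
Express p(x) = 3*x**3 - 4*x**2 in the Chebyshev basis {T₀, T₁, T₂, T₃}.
(-2)T₀ + (9/4)T₁ + (-2)T₂ + (3/4)T₃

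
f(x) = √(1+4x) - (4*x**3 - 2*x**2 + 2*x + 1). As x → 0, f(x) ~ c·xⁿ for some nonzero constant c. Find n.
4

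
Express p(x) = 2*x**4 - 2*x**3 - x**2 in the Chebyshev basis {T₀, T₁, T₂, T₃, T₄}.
(1/4)T₀ + (-3/2)T₁ + (1/2)T₂ + (-1/2)T₃ + (1/4)T₄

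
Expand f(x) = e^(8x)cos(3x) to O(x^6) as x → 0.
1 + 8*x + 55*x**2/2 + 148*x**3/3 + 721*x**4/24 - 1259*x**5/15 + O(x**6)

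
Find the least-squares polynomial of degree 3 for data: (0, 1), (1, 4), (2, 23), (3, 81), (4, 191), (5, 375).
10/9 + (-86/189)x + (-47/252)x² + (329/108)x³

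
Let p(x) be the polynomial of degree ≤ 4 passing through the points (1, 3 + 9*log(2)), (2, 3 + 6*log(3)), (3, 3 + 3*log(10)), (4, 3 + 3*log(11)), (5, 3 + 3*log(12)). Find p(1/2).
3 + log(1677721600000000*11**(25/32)*2**(83/128)*3**(17/128)*5**(55/64)/187183371521817)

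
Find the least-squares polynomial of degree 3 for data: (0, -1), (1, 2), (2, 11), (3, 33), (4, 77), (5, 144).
-52/63 + (49/54)x + (55/126)x² + (28/27)x³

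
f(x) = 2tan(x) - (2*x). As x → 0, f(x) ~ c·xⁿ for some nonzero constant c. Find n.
3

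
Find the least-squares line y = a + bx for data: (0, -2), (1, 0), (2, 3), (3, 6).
a = -23/10, b = 27/10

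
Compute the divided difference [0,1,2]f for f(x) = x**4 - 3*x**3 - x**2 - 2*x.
-3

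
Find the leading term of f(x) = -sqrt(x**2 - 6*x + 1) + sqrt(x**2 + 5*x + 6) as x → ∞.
11/2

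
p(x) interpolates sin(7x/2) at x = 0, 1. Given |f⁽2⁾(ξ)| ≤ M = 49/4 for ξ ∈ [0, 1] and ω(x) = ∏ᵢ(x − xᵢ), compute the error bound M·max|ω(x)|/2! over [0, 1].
49/32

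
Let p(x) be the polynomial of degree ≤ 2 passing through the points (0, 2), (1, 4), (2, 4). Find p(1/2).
13/4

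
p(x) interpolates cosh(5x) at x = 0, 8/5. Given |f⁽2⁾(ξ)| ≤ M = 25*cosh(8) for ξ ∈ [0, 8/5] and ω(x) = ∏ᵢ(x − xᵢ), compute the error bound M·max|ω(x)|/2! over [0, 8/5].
8*cosh(8)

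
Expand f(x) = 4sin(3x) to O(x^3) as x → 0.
12*x + O(x**3)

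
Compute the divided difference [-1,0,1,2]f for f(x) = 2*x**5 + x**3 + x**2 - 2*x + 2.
11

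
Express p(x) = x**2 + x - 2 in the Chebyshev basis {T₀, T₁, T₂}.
(-3/2)T₀ + T₁ + (1/2)T₂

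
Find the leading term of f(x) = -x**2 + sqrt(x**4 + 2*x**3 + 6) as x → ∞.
x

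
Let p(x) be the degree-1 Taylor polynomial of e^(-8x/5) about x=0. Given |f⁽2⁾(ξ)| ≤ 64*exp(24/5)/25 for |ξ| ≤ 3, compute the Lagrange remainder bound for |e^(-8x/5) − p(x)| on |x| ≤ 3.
288*exp(24/5)/25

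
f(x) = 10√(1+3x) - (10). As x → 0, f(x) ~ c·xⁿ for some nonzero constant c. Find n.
1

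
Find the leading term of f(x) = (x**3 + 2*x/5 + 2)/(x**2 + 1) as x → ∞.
x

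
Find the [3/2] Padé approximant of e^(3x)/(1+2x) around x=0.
(549*x**3/380 + 909*x**2/380 + 45*x/19 + 1)/(-561*x**2/380 + 26*x/19 + 1)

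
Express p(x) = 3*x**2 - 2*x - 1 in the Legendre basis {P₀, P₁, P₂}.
(-2)P₁ + (2)P₂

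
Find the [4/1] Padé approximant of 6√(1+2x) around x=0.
(9*x**4/20 - 6*x**3/5 + 27*x**2/5 + 72*x/5 + 6)/(7*x/5 + 1)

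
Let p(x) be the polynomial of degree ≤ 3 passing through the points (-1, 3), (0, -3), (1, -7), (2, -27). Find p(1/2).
-33/8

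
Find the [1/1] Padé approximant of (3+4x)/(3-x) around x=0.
(4*x/3 + 1)/(1 - x/3)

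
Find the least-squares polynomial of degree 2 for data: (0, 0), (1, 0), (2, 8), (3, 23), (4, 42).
-13/35 + (-151/70)x + (45/14)x²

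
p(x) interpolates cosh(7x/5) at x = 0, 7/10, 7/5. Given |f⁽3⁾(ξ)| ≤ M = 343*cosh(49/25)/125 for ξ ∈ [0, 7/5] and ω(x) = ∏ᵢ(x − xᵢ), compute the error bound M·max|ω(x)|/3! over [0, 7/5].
117649*sqrt(3)*cosh(49/25)/3375000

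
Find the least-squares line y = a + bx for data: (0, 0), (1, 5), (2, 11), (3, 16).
a = -1/10, b = 27/5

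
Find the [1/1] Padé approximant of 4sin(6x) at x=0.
24*x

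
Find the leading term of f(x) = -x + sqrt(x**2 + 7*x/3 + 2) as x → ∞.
7/6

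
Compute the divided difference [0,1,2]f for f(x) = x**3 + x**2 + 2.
4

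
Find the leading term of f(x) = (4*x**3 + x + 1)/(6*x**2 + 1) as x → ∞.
2*x/3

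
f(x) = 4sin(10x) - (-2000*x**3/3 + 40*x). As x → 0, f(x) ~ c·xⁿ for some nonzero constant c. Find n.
5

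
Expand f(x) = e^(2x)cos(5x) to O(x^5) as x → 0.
1 + 2*x - 21*x**2/2 - 71*x**3/3 + 41*x**4/24 + O(x**5)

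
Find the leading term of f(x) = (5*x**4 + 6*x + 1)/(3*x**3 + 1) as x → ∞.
5*x/3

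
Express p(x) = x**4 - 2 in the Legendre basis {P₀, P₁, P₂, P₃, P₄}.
(-9/5)P₀ + (4/7)P₂ + (8/35)P₄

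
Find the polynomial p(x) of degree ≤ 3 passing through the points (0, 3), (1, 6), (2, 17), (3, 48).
2*x**3 - 2*x**2 + 3*x + 3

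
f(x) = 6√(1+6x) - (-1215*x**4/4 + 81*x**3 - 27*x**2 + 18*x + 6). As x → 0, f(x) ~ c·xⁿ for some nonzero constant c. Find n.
5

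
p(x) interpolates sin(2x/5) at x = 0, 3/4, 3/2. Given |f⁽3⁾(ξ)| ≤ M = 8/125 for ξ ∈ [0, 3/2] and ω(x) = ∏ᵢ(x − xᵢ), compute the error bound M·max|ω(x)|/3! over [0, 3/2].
sqrt(3)/1000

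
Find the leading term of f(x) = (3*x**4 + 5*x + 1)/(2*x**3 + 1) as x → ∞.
3*x/2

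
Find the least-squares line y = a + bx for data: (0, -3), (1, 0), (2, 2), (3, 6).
a = -31/10, b = 29/10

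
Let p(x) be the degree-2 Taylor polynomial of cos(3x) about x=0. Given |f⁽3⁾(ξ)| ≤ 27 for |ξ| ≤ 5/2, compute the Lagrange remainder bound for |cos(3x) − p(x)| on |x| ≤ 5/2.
1125/16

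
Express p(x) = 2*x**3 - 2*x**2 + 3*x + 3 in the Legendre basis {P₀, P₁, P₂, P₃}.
(7/3)P₀ + (21/5)P₁ + (-4/3)P₂ + (4/5)P₃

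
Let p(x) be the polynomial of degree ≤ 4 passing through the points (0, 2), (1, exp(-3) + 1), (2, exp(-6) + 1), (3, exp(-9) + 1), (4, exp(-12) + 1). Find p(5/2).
(-20*exp(9) - 5 + 60*exp(3) + 90*exp(6) + 131*exp(12))*exp(-12)/128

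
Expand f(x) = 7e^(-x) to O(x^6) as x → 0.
7 - 7*x + 7*x**2/2 - 7*x**3/6 + 7*x**4/24 - 7*x**5/120 + O(x**6)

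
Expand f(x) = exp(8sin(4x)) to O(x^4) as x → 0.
1 + 32*x + 512*x**2 + 5376*x**3 + O(x**4)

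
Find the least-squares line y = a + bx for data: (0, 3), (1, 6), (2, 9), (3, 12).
a = 3, b = 3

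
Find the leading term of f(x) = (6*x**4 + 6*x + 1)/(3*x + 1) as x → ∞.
2*x**3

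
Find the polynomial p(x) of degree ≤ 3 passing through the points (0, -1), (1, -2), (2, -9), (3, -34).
-2*x**3 + 3*x**2 - 2*x - 1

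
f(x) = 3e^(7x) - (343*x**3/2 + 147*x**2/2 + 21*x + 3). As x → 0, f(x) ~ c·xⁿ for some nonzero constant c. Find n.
4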